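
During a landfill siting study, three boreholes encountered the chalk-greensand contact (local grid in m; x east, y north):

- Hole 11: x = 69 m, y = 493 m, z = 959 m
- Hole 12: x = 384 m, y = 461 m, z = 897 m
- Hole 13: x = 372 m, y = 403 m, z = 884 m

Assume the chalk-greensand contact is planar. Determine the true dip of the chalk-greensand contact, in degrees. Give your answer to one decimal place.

17.2°

Two edge vectors: Hole 11→Hole 12 = (315, -32, -62), Hole 11→Hole 13 = (303, -90, -75).
Normal n = (Hole 11→Hole 12) × (Hole 11→Hole 13) = (-3180, 4839, -18654).
So ∂z/∂x = −n_x/n_z = −0.17047 and ∂z/∂y = −n_y/n_z = 0.25941.
Gradient magnitude |∇z| = √(a² + b²) = √(0.02906 + 0.06729) = 0.31041.
True dip = arctan(0.31041) = 17.2°, dipping toward SSE (azimuth ≈ 147°).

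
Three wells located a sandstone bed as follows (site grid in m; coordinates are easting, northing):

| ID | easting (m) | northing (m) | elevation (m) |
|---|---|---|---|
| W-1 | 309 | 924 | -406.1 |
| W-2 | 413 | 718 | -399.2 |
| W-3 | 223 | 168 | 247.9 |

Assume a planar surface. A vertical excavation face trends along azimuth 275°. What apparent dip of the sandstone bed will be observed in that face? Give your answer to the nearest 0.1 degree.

Two edge vectors: W-1→W-2 = (104, -206, 6.9), W-1→W-3 = (-86, -756, 654).
Normal n = (W-1→W-2) × (W-1→W-3) = (-129507.6, -68609.4, -96340).
So ∂z/∂easting = −n_x/n_z = −1.34428 and ∂z/∂northing = −n_y/n_z = −0.71216.
Unit vector along 275° is (sin 275°, cos 275°) = (-0.9962, 0.0872).
Slope in that direction = a·(-0.9962) + b·(0.0872) = 1.27709.
Apparent dip = arctan|1.27709| = 51.9° (true dip is 56.7°, so apparent ≤ true as expected).

51.9°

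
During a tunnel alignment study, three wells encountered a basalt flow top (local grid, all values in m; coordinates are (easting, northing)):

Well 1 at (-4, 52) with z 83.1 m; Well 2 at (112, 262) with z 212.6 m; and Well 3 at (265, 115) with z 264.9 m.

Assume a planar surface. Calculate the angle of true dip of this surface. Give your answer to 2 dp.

Let the plane be z = a·E + b·N + c.
Well 2−Well 1: 116a + 210b = 129.5;  Well 3−Well 1: 269a + 63b = 181.8.
Solving gives a = 0.61038, b = 0.27951.
Gradient magnitude |∇z| = √(a² + b²) = √(0.37256 + 0.07812) = 0.67133.
True dip = arctan(0.67133) = 33.87°, dipping toward WSW (azimuth ≈ 245°).

33.87°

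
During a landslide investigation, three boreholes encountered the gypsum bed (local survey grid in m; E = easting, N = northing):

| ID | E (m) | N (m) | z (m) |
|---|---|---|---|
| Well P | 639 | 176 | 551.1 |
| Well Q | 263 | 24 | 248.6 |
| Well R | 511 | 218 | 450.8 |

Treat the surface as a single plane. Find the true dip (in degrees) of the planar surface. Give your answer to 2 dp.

38.43°

Two edge vectors: Well P→Well Q = (-376, -152, -302.5), Well P→Well R = (-128, 42, -100.3).
Normal n = (Well P→Well Q) × (Well P→Well R) = (27950.6, 1007.2, -35248).
So ∂z/∂E = −n_x/n_z = 0.79297 and ∂z/∂N = −n_y/n_z = 0.02857.
Gradient magnitude |∇z| = √(a² + b²) = √(0.62880 + 0.00082) = 0.79348.
True dip = arctan(0.79348) = 38.43°, dipping toward W (azimuth ≈ 268°).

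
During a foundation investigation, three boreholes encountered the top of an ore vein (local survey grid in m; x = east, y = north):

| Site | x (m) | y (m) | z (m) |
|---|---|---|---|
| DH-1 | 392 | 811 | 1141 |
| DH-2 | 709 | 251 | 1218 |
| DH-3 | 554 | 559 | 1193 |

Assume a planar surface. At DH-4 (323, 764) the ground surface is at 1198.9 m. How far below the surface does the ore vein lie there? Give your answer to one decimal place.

137.2 m

Two edge vectors: DH-1→DH-2 = (317, -560, 77), DH-1→DH-3 = (162, -252, 52).
Normal n = (DH-1→DH-2) × (DH-1→DH-3) = (-9716, -4010, 10836).
So ∂z/∂x = −n_x/n_z = 0.89664 and ∂z/∂y = −n_y/n_z = 0.37006.
Intercept c from DH-1: 1141 − 351.48 − 300.12 = 489.40.
At (323, 764): z_contact = 289.61 + 282.73 + 489.40 = 1061.74 m.
Depth below ground = 1198.9 − 1061.74 = 137.2 m.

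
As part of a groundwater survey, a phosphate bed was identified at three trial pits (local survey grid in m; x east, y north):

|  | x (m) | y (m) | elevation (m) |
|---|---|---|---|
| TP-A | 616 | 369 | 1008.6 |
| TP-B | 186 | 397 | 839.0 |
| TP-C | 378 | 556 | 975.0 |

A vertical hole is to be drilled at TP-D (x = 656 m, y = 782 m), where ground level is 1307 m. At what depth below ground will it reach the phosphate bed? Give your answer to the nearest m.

137 m

Let the plane be z = a·x + b·y + c.
TP-B−TP-A: −430a + 28b = −169.6;  TP-C−TP-A: −238a + 187b = −33.6.
Solving gives a = 0.41730, b = 0.35143.
Then c = 1008.6 − a·616 − b·369 = 621.86.
At (656, 782): z_contact = 273.8 + 274.8 + 621.86 = 1170.4 m.
Depth below ground = 1307 − 1170.4 = 137 m.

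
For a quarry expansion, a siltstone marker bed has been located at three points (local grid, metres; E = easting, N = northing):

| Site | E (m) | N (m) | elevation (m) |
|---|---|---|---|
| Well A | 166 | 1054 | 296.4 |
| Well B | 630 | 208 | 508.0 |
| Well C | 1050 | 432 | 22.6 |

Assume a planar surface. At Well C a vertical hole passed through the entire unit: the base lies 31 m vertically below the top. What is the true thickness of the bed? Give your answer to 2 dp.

21.43 m

Let the plane be z = a·E + b·N + c.
Well B−Well A: 464a − 846b = 211.6;  Well C−Well A: 884a − 622b = −273.8.
Solving gives a = −0.79095, b = −0.68393.
|∇z| = √(a²+b²) = 1.04564, so dip δ = arctan(1.04564) = 46.28°.
True thickness = vertical thickness × cos δ = 31 × cos 46.28° = 21.43 m.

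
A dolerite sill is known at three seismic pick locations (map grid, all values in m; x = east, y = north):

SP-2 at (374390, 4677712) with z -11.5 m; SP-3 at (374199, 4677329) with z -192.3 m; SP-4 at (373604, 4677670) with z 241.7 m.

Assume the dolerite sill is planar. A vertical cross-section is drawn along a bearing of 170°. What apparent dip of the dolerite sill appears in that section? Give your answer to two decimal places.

35.07°

Two edge vectors: SP-2→SP-3 = (-191, -383, -180.8), SP-2→SP-4 = (-786, -42, 253.2).
Normal n = (SP-2→SP-3) × (SP-2→SP-4) = (-104569.2, 190470, -293016).
So ∂z/∂x = −n_x/n_z = −0.35687 and ∂z/∂y = −n_y/n_z = 0.65003.
Unit vector along 170° is (sin 170°, cos 170°) = (0.1736, -0.9848).
Slope in that direction = a·(0.1736) + b·(-0.9848) = −0.70213.
Apparent dip = arctan|0.70213| = 35.07° (true dip is 36.6°, so apparent ≤ true as expected).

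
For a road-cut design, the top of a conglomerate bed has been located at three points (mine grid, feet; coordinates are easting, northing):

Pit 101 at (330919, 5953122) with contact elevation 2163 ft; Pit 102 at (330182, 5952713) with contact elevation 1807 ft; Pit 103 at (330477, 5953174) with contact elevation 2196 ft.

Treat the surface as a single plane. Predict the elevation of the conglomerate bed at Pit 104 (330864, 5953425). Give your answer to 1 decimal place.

Let the plane be z = a·easting + b·northing + c.
Pit 102−Pit 101: −737a − 409b = −356;  Pit 103−Pit 101: −442a + 52b = 33.
Solving gives a = 0.022888883, b = 0.829170888.
Then c = 2163 − a·330919 − b·5953122 = −4941566.82.
At (330864, 5953425): z = 7573.1 + 4936406.7 − 4941566.82 = 2413.0 ft.

2413.0 ft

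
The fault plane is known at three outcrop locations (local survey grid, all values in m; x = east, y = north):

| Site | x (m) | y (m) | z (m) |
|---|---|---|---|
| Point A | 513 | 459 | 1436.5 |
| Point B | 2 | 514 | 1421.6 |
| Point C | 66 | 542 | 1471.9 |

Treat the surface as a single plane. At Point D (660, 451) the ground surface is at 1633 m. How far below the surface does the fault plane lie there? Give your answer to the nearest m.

181 m

Let the plane be z = a·x + b·y + c.
Point B−Point A: −511a + 55b = −14.9;  Point C−Point A: −447a + 83b = 35.4.
Solving gives a = 0.17858, b = 1.38825.
Then c = 1436.5 − a·513 − b·459 = 707.68.
At (660, 451): z_contact = 117.9 + 626.1 + 707.68 = 1451.6 m.
Depth below ground = 1633 − 1451.6 = 181 m.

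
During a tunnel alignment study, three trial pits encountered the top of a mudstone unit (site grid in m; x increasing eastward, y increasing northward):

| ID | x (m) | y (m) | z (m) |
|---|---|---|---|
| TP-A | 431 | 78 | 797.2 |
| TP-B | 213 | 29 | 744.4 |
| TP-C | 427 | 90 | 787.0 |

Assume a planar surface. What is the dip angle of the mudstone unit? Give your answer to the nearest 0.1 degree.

Two edge vectors: TP-A→TP-B = (-218, -49, -52.8), TP-A→TP-C = (-4, 12, -10.2).
Normal n = (TP-A→TP-B) × (TP-A→TP-C) = (1133.4, -2012.4, -2812).
So ∂z/∂x = −n_x/n_z = 0.40306 and ∂z/∂y = −n_y/n_z = −0.71565.
Gradient magnitude |∇z| = √(a² + b²) = √(0.16246 + 0.51215) = 0.82134.
True dip = arctan(0.82134) = 39.4°, dipping toward NNW (azimuth ≈ 331°).

39.4°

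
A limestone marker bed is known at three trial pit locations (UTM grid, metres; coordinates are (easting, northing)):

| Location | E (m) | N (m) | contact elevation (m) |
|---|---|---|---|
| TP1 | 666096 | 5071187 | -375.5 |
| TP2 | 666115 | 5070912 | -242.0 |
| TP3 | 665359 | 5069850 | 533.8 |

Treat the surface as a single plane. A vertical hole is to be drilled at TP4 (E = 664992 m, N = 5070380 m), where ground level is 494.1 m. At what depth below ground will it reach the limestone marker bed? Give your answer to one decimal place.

Let the plane be z = a·E + b·N + c.
TP2−TP1: 19a − 275b = 133.5;  TP3−TP1: −737a − 1337b = 909.3.
Solving gives a = −0.313787389, b = −0.507134401.
Then c = -375.5 − a·666096 − b·5071187 = 2780410.41.
At (664992, 5070380): z_contact = −208666.10 − 2571364.13 + 2780410.41 = 380.18 m.
Depth below ground = 494.1 − 380.18 = 113.9 m.

113.9 m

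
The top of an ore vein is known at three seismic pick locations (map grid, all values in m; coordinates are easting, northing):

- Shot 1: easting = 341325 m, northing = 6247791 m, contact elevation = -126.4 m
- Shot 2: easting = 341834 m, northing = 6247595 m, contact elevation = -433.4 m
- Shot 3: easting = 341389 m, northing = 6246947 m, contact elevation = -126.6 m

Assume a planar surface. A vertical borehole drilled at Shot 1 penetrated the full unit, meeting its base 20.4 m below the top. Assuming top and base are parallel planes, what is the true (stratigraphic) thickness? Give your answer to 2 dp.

17.32 m

Two edge vectors: Shot 1→Shot 2 = (509, -196, -307), Shot 1→Shot 3 = (64, -844, -0.2).
Normal n = (Shot 1→Shot 2) × (Shot 1→Shot 3) = (-259068.8, -19546.2, -417052).
So ∂z/∂easting = −n_x/n_z = −0.62119 and ∂z/∂northing = −n_y/n_z = −0.04687.
|∇z| = √(a²+b²) = 0.62296, so dip δ = arctan(0.62296) = 31.92°.
True thickness = vertical thickness × cos δ = 20.4 × cos 31.92° = 17.32 m.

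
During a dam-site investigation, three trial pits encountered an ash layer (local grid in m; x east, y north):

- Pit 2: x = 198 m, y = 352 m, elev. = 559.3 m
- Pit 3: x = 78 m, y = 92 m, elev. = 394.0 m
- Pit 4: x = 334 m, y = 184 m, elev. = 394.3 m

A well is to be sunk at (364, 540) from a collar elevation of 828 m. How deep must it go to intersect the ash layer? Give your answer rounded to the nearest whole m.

171 m

Two edge vectors: Pit 2→Pit 3 = (-120, -260, -165.3), Pit 2→Pit 4 = (136, -168, -165).
Normal n = (Pit 2→Pit 3) × (Pit 2→Pit 4) = (15129.6, -42280.8, 55520).
So ∂z/∂x = −n_x/n_z = −0.27251 and ∂z/∂y = −n_y/n_z = 0.76154.
Intercept c from Pit 2: 559.3 + 53.96 − 268.06 = 345.19.
At (364, 540): z_contact = −99.2 + 411.2 + 345.19 = 657.2 m.
Depth below ground = 828 − 657.2 = 171 m.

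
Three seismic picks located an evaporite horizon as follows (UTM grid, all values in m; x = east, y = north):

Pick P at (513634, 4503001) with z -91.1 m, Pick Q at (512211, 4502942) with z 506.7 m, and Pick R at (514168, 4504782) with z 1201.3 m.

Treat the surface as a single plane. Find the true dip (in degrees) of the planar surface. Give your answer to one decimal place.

44.3°

Two edge vectors: Pick P→Pick Q = (-1423, -59, 597.8), Pick P→Pick R = (534, 1781, 1292.4).
Normal n = (Pick P→Pick Q) × (Pick P→Pick R) = (-1140933.4, 2158310.4, -2502857).
So ∂z/∂x = −n_x/n_z = −0.45585 and ∂z/∂y = −n_y/n_z = 0.86234.
Gradient magnitude |∇z| = √(a² + b²) = √(0.20780 + 0.74363) = 0.97541.
True dip = arctan(0.97541) = 44.3°, dipping toward SSE (azimuth ≈ 152°).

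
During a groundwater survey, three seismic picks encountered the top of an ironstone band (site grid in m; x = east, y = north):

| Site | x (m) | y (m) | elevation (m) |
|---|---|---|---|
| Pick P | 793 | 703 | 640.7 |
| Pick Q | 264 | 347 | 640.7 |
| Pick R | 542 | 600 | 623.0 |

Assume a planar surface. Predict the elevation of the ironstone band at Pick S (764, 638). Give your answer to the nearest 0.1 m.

652.9 m

Two edge vectors: Pick P→Pick Q = (-529, -356, 0), Pick P→Pick R = (-251, -103, -17.7).
Normal n = (Pick P→Pick Q) × (Pick P→Pick R) = (6301.2, -9363.3, -34869).
So ∂z/∂x = −n_x/n_z = 0.18071 and ∂z/∂y = −n_y/n_z = −0.26853.
Intercept c from Pick P: 640.7 − 143.30 + 188.78 = 686.17.
At (764, 638): z = 138.1 − 171.3 + 686.17 = 652.9 m.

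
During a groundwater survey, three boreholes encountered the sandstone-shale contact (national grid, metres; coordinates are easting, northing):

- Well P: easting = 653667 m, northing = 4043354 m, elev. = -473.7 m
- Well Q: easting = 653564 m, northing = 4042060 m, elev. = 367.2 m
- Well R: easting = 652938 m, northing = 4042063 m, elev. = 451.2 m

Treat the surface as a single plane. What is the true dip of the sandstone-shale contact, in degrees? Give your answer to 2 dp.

33.16°

Let the plane be z = a·easting + b·northing + c.
Well Q−Well P: −103a − 1294b = 840.9;  Well R−Well P: −729a − 1291b = 924.9.
Solving gives a = −0.13725, b = −0.63892.
Gradient magnitude |∇z| = √(a² + b²) = √(0.01884 + 0.40822) = 0.65350.
True dip = arctan(0.65350) = 33.16°, dipping toward NNE (azimuth ≈ 012°).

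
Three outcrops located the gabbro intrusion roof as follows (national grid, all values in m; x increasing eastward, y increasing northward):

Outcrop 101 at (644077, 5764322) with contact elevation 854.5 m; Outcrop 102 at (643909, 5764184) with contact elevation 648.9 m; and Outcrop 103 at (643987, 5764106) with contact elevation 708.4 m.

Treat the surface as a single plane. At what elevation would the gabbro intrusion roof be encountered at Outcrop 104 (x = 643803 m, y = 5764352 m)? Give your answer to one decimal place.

Two edge vectors: Outcrop 101→Outcrop 102 = (-168, -138, -205.6), Outcrop 101→Outcrop 103 = (-90, -216, -146.1).
Normal n = (Outcrop 101→Outcrop 102) × (Outcrop 101→Outcrop 103) = (-24247.8, -6040.8, 23868).
So ∂z/∂x = −n_x/n_z = 1.015912519 and ∂z/∂y = −n_y/n_z = 0.253092006.
Intercept c from Outcrop 101: 854.5 − 654325.89 − 1458903.82 = −2112375.21.
At (643803, 5764352): z = 654047.5 + 1458911.4 − 2112375.21 = 583.7 m.

583.7 m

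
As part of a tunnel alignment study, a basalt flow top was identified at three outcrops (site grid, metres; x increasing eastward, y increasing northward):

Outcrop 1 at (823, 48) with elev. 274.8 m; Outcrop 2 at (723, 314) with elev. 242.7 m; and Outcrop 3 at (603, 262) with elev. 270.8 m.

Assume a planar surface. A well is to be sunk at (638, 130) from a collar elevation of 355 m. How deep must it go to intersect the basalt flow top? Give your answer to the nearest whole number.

66 m

Two edge vectors: Outcrop 1→Outcrop 2 = (-100, 266, -32.1), Outcrop 1→Outcrop 3 = (-220, 214, -4).
Normal n = (Outcrop 1→Outcrop 2) × (Outcrop 1→Outcrop 3) = (5805.4, 6662, 37120).
So ∂z/∂x = −n_x/n_z = −0.15640 and ∂z/∂y = −n_y/n_z = −0.17947.
Intercept c from Outcrop 1: 274.8 + 128.71 + 8.61 = 412.13.
At (638, 130): z_contact = −99.8 − 23.3 + 412.13 = 289.0 m.
Depth below ground = 355 − 289.0 = 66 m.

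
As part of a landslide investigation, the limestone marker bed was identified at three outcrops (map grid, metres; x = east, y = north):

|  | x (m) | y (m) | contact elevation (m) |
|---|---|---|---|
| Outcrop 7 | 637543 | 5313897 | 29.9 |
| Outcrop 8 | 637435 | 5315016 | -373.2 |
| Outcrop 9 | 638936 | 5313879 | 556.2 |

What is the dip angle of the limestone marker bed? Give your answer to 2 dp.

26.32°

Two edge vectors: Outcrop 7→Outcrop 8 = (-108, 1119, -403.1), Outcrop 7→Outcrop 9 = (1393, -18, 526.3).
Normal n = (Outcrop 7→Outcrop 8) × (Outcrop 7→Outcrop 9) = (581673.9, -504677.9, -1556823).
So ∂z/∂x = −n_x/n_z = 0.37363 and ∂z/∂y = −n_y/n_z = −0.32417.
Gradient magnitude |∇z| = √(a² + b²) = √(0.13960 + 0.10509) = 0.49466.
True dip = arctan(0.49466) = 26.32°, dipping toward NW (azimuth ≈ 311°).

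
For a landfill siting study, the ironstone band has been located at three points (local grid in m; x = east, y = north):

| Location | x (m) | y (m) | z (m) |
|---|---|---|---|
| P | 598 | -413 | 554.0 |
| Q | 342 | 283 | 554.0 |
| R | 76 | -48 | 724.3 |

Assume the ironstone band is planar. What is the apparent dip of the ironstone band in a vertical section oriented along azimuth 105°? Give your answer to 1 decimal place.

Let the plane be z = a·x + b·y + c.
Q−P: −256a + 696b = 0;  R−P: −522a + 365b = 170.3.
Solving gives a = −0.43920, b = −0.16155.
Unit vector along 105° is (sin 105°, cos 105°) = (0.9659, -0.2588).
Slope in that direction = a·(0.9659) + b·(-0.2588) = −0.38243.
Apparent dip = arctan|0.38243| = 20.9° (true dip is 25.1°, so apparent ≤ true as expected).

20.9°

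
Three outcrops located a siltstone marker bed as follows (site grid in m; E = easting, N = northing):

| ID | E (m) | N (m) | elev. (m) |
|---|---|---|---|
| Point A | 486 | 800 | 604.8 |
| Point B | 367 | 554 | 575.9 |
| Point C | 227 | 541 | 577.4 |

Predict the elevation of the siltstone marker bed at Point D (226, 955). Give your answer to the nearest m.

631 m

Let the plane be z = a·E + b·N + c.
Point B−Point A: −119a − 246b = −28.9;  Point C−Point A: −259a − 259b = −27.4.
Solving gives a = −0.02264, b = 0.12843.
Then c = 604.8 − a·486 − b·800 = 513.06.
At (226, 955): z = −5.1 + 122.7 + 513.06 = 630.6 m.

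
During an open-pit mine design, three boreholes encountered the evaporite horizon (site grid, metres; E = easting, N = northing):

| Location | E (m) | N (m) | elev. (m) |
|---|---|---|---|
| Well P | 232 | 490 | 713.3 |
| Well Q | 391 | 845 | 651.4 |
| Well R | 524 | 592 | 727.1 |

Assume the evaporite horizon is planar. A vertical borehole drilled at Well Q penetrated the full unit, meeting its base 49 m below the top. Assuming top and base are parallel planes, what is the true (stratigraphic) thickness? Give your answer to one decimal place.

47.4 m

Let the plane be z = a·E + b·N + c.
Well Q−Well P: 159a + 355b = −61.9;  Well R−Well P: 292a + 102b = 13.8.
Solving gives a = 0.12823, b = −0.23180.
|∇z| = √(a²+b²) = 0.26490, so dip δ = arctan(0.26490) = 14.84°.
True thickness = vertical thickness × cos δ = 49 × cos 14.84° = 47.4 m.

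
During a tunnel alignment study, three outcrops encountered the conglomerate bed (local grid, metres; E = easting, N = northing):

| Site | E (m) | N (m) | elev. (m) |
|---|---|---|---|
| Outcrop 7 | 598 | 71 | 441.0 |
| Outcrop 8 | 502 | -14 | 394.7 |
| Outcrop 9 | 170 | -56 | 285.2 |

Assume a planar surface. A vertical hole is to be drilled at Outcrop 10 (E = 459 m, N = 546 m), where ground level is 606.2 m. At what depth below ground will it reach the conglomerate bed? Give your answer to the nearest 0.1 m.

Two edge vectors: Outcrop 7→Outcrop 8 = (-96, -85, -46.3), Outcrop 7→Outcrop 9 = (-428, -127, -155.8).
Normal n = (Outcrop 7→Outcrop 8) × (Outcrop 7→Outcrop 9) = (7362.9, 4859.6, -24188).
So ∂z/∂E = −n_x/n_z = 0.30440 and ∂z/∂N = −n_y/n_z = 0.20091.
Intercept c from Outcrop 7: 441 − 182.03 − 14.26 = 244.70.
At (459, 546): z_contact = 139.72 + 109.70 + 244.70 = 494.12 m.
Depth below ground = 606.2 − 494.12 = 112.1 m.

112.1 m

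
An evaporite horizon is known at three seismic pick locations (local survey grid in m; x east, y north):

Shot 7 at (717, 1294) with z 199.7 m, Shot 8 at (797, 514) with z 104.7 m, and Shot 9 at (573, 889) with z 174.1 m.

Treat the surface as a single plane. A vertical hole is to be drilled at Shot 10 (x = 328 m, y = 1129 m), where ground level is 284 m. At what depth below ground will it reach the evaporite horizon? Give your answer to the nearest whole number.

52 m

Let the plane be z = a·x + b·y + c.
Shot 8−Shot 7: 80a − 780b = −95;  Shot 9−Shot 7: −144a − 405b = −25.6.
Solving gives a = −0.12788, b = 0.10868.
Then c = 199.7 − a·717 − b·1294 = 150.76.
At (328, 1129): z_contact = −41.9 + 122.7 + 150.76 = 231.5 m.
Depth below ground = 284 − 231.5 = 52 m.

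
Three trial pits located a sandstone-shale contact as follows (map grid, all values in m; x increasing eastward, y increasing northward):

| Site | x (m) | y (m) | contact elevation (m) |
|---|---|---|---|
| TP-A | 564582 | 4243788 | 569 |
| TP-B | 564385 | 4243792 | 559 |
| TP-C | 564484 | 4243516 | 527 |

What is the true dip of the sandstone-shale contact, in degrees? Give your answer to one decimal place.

8.3°

Two edge vectors: TP-A→TP-B = (-197, 4, -10), TP-A→TP-C = (-98, -272, -42).
Normal n = (TP-A→TP-B) × (TP-A→TP-C) = (-2888, -7294, 53976).
So ∂z/∂x = −n_x/n_z = 0.05351 and ∂z/∂y = −n_y/n_z = 0.13513.
Gradient magnitude |∇z| = √(a² + b²) = √(0.00286 + 0.01826) = 0.14534.
True dip = arctan(0.14534) = 8.3°, dipping toward SSW (azimuth ≈ 202°).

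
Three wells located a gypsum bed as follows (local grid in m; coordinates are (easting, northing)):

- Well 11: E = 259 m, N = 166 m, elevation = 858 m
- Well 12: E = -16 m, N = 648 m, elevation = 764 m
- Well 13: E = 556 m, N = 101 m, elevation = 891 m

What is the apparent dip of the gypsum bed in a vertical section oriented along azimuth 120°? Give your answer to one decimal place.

8.1°

Let the plane be z = a·E + b·N + c.
Well 12−Well 11: −275a + 482b = −94;  Well 13−Well 11: 297a − 65b = 33.
Solving gives a = 0.07819, b = −0.15041.
Unit vector along 120° is (sin 120°, cos 120°) = (0.8660, -0.5000).
Slope in that direction = a·(0.8660) + b·(-0.5000) = 0.14292.
Apparent dip = arctan|0.14292| = 8.1° (true dip is 9.6°, so apparent ≤ true as expected).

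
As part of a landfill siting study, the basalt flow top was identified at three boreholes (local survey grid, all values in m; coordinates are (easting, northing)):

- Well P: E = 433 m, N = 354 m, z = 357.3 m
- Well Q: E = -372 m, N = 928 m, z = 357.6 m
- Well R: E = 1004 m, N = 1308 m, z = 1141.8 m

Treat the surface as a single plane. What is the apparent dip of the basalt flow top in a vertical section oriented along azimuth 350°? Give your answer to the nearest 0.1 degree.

Two edge vectors: Well P→Well Q = (-805, 574, 0.3), Well P→Well R = (571, 954, 784.5).
Normal n = (Well P→Well Q) × (Well P→Well R) = (450016.8, 631693.8, -1095724).
So ∂z/∂E = −n_x/n_z = 0.41070 and ∂z/∂N = −n_y/n_z = 0.57651.
Unit vector along 350° is (sin 350°, cos 350°) = (-0.1736, 0.9848).
Slope in that direction = a·(-0.1736) + b·(0.9848) = 0.49643.
Apparent dip = arctan|0.49643| = 26.4° (true dip is 35.3°, so apparent ≤ true as expected).

26.4°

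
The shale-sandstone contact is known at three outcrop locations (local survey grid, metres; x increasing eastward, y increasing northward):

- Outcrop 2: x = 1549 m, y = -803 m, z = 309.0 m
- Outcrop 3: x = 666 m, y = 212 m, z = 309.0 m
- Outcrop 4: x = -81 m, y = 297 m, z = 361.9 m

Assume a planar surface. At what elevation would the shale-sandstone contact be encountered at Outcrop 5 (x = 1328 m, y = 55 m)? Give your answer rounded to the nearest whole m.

Let the plane be z = a·x + b·y + c.
Outcrop 3−Outcrop 2: −883a + 1015b = 0;  Outcrop 4−Outcrop 2: −1630a + 1100b = 52.9.
Solving gives a = −0.07860, b = −0.06838.
Then c = 309 − a·1549 − b·-803 = 375.84.
At (1328, 55): z = −104.4 − 3.8 + 375.84 = 267.7 m.

268 m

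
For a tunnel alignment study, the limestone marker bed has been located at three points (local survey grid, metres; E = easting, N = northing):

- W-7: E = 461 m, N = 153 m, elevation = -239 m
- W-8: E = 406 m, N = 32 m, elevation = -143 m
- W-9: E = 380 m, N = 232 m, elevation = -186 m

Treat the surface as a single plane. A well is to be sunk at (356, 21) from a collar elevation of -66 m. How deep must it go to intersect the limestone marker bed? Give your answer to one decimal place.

23.7 m

Two edge vectors: W-7→W-8 = (-55, -121, 96), W-7→W-9 = (-81, 79, 53).
Normal n = (W-7→W-8) × (W-7→W-9) = (-13997, -4861, -14146).
So ∂z/∂E = −n_x/n_z = −0.98947 and ∂z/∂N = −n_y/n_z = −0.34363.
Intercept c from W-7: -239 + 456.14 + 52.58 = 269.72.
At (356, 21): z_contact = −352.25 − 7.22 + 269.72 = -89.75 m.
Depth below ground = -66 − (-89.75) = 23.7 m.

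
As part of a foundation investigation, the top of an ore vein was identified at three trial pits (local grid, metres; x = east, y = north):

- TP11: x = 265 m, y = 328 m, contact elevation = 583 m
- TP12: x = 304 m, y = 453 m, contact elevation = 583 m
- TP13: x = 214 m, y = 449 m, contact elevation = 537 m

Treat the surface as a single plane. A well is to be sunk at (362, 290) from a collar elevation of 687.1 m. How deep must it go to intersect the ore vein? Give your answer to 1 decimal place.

47.7 m

Two edge vectors: TP11→TP12 = (39, 125, 0), TP11→TP13 = (-51, 121, -46).
Normal n = (TP11→TP12) × (TP11→TP13) = (-5750, 1794, 11094).
So ∂z/∂x = −n_x/n_z = 0.51830 and ∂z/∂y = −n_y/n_z = −0.16171.
Intercept c from TP11: 583 − 137.35 + 53.04 = 498.69.
At (362, 290): z_contact = 187.62 − 46.90 + 498.69 = 639.42 m.
Depth below ground = 687.1 − 639.42 = 47.7 m.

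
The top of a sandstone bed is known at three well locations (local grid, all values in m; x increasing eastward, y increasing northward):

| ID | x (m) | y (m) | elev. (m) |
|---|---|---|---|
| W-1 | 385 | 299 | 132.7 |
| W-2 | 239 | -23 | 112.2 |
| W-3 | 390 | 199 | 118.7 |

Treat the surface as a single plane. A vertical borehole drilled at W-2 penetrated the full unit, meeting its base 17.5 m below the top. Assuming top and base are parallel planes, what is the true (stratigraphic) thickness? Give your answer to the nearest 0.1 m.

17.2 m

Two edge vectors: W-1→W-2 = (-146, -322, -20.5), W-1→W-3 = (5, -100, -14).
Normal n = (W-1→W-2) × (W-1→W-3) = (2458, -2146.5, 16210).
So ∂z/∂x = −n_x/n_z = −0.15163 and ∂z/∂y = −n_y/n_z = 0.13242.
|∇z| = √(a²+b²) = 0.20131, so dip δ = arctan(0.20131) = 11.38°.
True thickness = vertical thickness × cos δ = 17.5 × cos 11.38° = 17.2 m.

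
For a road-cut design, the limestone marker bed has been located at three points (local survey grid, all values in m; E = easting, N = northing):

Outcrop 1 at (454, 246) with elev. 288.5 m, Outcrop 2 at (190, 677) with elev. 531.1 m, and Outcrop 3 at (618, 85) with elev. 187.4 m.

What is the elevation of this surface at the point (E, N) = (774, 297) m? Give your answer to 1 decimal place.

260.9 m

Let the plane be z = a·E + b·N + c.
Outcrop 2−Outcrop 1: −264a + 431b = 242.6;  Outcrop 3−Outcrop 1: 164a − 161b = −101.1.
Solving gives a = −0.16024, b = 0.46473.
Then c = 288.5 − a·454 − b·246 = 246.93.
At (774, 297): z = −124.0 + 138.0 + 246.93 = 260.9 m.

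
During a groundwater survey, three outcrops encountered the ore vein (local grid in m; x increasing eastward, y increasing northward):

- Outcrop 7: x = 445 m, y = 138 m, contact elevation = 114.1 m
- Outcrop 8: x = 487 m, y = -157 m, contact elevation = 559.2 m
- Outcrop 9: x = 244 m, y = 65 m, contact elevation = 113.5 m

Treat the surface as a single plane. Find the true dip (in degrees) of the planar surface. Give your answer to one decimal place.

56.8°

Two edge vectors: Outcrop 7→Outcrop 8 = (42, -295, 445.1), Outcrop 7→Outcrop 9 = (-201, -73, -0.6).
Normal n = (Outcrop 7→Outcrop 8) × (Outcrop 7→Outcrop 9) = (32669.3, -89439.9, -62361).
So ∂z/∂x = −n_x/n_z = 0.52387 and ∂z/∂y = −n_y/n_z = −1.43423.
Gradient magnitude |∇z| = √(a² + b²) = √(0.27444 + 2.05701) = 1.52691.
True dip = arctan(1.52691) = 56.8°, dipping toward NNW (azimuth ≈ 340°).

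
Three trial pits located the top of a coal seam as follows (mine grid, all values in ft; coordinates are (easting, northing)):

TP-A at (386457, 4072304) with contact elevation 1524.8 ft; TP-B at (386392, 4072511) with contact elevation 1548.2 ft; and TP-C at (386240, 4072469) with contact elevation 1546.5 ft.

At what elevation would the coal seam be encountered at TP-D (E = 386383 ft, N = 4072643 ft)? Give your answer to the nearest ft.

1563 ft

Let the plane be z = a·E + b·N + c.
TP-B−TP-A: −65a + 207b = 23.4;  TP-C−TP-A: −217a + 165b = 21.7.
Solving gives a = −0.01845061, b = 0.10724981.
Then c = 1524.8 − a·386457 − b·4072304 = −428098.66.
At (386383, 4072643): z = −7129.0 + 436790.2 − 428098.66 = 1562.5 ft.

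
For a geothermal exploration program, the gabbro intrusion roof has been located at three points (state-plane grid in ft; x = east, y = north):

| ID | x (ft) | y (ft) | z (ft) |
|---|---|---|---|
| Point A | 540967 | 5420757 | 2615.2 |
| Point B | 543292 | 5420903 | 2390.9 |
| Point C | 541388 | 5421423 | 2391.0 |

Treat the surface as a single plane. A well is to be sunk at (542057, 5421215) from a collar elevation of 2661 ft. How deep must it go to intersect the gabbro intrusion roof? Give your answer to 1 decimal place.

262.8 ft

Two edge vectors: Point A→Point B = (2325, 146, -224.3), Point A→Point C = (421, 666, -224.2).
Normal n = (Point A→Point B) × (Point A→Point C) = (116650.6, 426834.7, 1486984).
So ∂z/∂x = −n_x/n_z = −0.078447784 and ∂z/∂y = −n_y/n_z = −0.287047272.
Intercept c from Point A: 2615.2 + 42437.66 + 1556013.51 = 1601066.37.
At (542057, 5421215): z_contact = −42523.17 − 1556144.97 + 1601066.37 = 2398.22 ft.
Depth below ground = 2661 − 2398.22 = 262.8 ft.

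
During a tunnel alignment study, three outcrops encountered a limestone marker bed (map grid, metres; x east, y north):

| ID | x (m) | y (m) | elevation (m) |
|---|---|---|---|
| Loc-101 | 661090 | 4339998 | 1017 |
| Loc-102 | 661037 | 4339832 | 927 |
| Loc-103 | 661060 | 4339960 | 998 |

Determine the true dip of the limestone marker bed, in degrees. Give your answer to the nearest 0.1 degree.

30.0°

Two edge vectors: Loc-101→Loc-102 = (-53, -166, -90), Loc-101→Loc-103 = (-30, -38, -19).
Normal n = (Loc-101→Loc-102) × (Loc-101→Loc-103) = (-266, 1693, -2966).
So ∂z/∂x = −n_x/n_z = −0.08968 and ∂z/∂y = −n_y/n_z = 0.57080.
Gradient magnitude |∇z| = √(a² + b²) = √(0.00804 + 0.32582) = 0.57780.
True dip = arctan(0.57780) = 30.0°, dipping toward S (azimuth ≈ 171°).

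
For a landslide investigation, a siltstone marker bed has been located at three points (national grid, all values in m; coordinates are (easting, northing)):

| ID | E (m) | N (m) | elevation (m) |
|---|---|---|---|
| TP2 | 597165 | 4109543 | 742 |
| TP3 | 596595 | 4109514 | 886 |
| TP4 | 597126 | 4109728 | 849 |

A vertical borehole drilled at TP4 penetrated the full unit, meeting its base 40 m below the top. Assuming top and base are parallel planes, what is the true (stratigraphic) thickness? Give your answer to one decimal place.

34.5 m

Let the plane be z = a·E + b·N + c.
TP3−TP2: −570a − 29b = 144;  TP4−TP2: −39a + 185b = 107.
Solving gives a = −0.27906, b = 0.51955.
|∇z| = √(a²+b²) = 0.58975, so dip δ = arctan(0.58975) = 30.53°.
True thickness = vertical thickness × cos δ = 40 × cos 30.53° = 34.5 m.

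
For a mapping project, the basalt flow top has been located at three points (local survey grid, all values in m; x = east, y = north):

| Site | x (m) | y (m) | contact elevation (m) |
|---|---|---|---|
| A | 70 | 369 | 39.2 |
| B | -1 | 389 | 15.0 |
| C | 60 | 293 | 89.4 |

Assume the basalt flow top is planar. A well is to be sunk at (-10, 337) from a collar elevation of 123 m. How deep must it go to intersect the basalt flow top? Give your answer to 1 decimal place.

Two edge vectors: A→B = (-71, 20, -24.2), A→C = (-10, -76, 50.2).
Normal n = (A→B) × (A→C) = (-835.2, 3806.2, 5596).
So ∂z/∂x = −n_x/n_z = 0.14925 and ∂z/∂y = −n_y/n_z = −0.68016.
Intercept c from A: 39.2 − 10.45 + 250.98 = 279.73.
At (-10, 337): z_contact = −1.49 − 229.22 + 279.73 = 49.03 m.
Depth below ground = 123 − 49.03 = 74.0 m.

74.0 m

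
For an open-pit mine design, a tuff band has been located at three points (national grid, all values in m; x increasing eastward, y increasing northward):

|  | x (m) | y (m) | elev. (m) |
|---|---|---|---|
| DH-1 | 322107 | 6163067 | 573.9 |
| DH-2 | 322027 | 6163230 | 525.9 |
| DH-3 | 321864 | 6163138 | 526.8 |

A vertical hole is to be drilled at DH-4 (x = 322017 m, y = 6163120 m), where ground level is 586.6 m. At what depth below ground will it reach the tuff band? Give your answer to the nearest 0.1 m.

36.4 m

Two edge vectors: DH-1→DH-2 = (-80, 163, -48), DH-1→DH-3 = (-243, 71, -47.1).
Normal n = (DH-1→DH-2) × (DH-1→DH-3) = (-4269.3, 7896, 33929).
So ∂z/∂x = −n_x/n_z = 0.125830411 and ∂z/∂y = −n_y/n_z = −0.232721271.
Intercept c from DH-1: 573.9 − 40530.86 + 1434276.78 = 1394319.83.
At (322017, 6163120): z_contact = 40519.53 − 1434289.12 + 1394319.83 = 550.24 m.
Depth below ground = 586.6 − 550.24 = 36.4 m.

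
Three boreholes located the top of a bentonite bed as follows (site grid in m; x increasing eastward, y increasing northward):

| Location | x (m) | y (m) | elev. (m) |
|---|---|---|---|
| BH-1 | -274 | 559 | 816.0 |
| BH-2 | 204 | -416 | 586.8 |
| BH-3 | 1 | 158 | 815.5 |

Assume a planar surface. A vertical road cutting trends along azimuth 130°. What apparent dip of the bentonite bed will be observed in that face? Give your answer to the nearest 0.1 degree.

21.2°

Let the plane be z = a·x + b·y + c.
BH-2−BH-1: 478a − 975b = −229.2;  BH-3−BH-1: 275a − 401b = −0.5.
Solving gives a = 1.19588, b = 0.82137.
Unit vector along 130° is (sin 130°, cos 130°) = (0.7660, -0.6428).
Slope in that direction = a·(0.7660) + b·(-0.6428) = 0.38814.
Apparent dip = arctan|0.38814| = 21.2° (true dip is 55.4°, so apparent ≤ true as expected).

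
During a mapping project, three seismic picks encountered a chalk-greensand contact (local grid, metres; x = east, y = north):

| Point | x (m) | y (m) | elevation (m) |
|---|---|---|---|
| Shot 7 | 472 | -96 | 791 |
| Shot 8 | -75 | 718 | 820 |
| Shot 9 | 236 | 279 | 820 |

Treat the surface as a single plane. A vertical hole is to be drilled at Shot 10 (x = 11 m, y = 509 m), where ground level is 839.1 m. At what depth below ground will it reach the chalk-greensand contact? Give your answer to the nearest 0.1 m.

79.8 m

Let the plane be z = a·x + b·y + c.
Shot 8−Shot 7: −547a + 814b = 29;  Shot 9−Shot 7: −236a + 375b = 29.
Solving gives a = 0.97773, b = 0.69265.
Then c = 791 − a·472 − b·-96 = 396.01.
At (11, 509): z_contact = 10.76 + 352.56 + 396.01 = 759.32 m.
Depth below ground = 839.1 − 759.32 = 79.8 m.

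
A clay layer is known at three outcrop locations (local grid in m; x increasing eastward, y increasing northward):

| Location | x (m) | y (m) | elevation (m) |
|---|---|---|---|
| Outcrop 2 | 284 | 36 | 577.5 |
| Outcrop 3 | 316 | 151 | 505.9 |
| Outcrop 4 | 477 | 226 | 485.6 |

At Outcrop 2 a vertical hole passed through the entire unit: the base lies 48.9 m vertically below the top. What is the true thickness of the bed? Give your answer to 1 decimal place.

40.0 m

Two edge vectors: Outcrop 2→Outcrop 3 = (32, 115, -71.6), Outcrop 2→Outcrop 4 = (193, 190, -91.9).
Normal n = (Outcrop 2→Outcrop 3) × (Outcrop 2→Outcrop 4) = (3035.5, -10878, -16115).
So ∂z/∂x = −n_x/n_z = 0.18836 and ∂z/∂y = −n_y/n_z = −0.67502.
|∇z| = √(a²+b²) = 0.70081, so dip δ = arctan(0.70081) = 35.02°.
True thickness = vertical thickness × cos δ = 48.9 × cos 35.02° = 40.0 m.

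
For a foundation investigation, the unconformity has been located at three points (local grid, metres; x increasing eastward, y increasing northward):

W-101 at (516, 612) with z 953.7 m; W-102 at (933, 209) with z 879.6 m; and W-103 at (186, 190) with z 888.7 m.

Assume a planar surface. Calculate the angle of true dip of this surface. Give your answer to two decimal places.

9.52°

Two edge vectors: W-101→W-102 = (417, -403, -74.1), W-101→W-103 = (-330, -422, -65).
Normal n = (W-101→W-102) × (W-101→W-103) = (-5075.2, 51558, -308964).
So ∂z/∂x = −n_x/n_z = −0.01643 and ∂z/∂y = −n_y/n_z = 0.16687.
Gradient magnitude |∇z| = √(a² + b²) = √(0.00027 + 0.02785) = 0.16768.
True dip = arctan(0.16768) = 9.52°, dipping toward S (azimuth ≈ 174°).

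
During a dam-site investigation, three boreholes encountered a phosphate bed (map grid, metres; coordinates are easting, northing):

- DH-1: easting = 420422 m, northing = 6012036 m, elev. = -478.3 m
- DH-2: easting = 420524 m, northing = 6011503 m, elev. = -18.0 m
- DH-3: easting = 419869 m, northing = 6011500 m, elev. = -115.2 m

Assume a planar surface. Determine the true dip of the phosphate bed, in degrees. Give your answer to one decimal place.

40.3°

Let the plane be z = a·easting + b·northing + c.
DH-2−DH-1: 102a − 533b = 460.3;  DH-3−DH-1: −553a − 536b = 363.1.
Solving gives a = 0.15222, b = −0.83447.
Gradient magnitude |∇z| = √(a² + b²) = √(0.02317 + 0.69634) = 0.84824.
True dip = arctan(0.84824) = 40.3°, dipping toward N (azimuth ≈ 350°).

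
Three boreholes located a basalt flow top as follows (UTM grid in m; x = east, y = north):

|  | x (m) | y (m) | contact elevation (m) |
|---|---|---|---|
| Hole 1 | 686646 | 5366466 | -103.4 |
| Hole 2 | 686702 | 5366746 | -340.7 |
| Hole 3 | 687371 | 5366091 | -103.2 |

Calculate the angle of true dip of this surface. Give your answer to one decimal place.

Two edge vectors: Hole 1→Hole 2 = (56, 280, -237.3), Hole 1→Hole 3 = (725, -375, 0.2).
Normal n = (Hole 1→Hole 2) × (Hole 1→Hole 3) = (-88931.5, -172053.7, -224000).
So ∂z/∂x = −n_x/n_z = −0.39702 and ∂z/∂y = −n_y/n_z = −0.76810.
Gradient magnitude |∇z| = √(a² + b²) = √(0.15762 + 0.58997) = 0.86464.
True dip = arctan(0.86464) = 40.8°, dipping toward NNE (azimuth ≈ 027°).

40.8°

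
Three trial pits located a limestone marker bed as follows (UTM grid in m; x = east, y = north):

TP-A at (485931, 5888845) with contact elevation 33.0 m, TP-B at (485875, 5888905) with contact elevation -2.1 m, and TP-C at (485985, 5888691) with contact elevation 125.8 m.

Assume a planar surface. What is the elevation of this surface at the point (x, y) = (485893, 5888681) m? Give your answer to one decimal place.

134.7 m

Let the plane be z = a·x + b·y + c.
TP-B−TP-A: −56a + 60b = −35.1;  TP-C−TP-A: 54a − 154b = 92.8.
Solving gives a = −0.030200594, b = −0.613187221.
Then c = 33 − a·485931 − b·5888845 = 3625672.91.
At (485893, 5888681): z = −14674.3 − 3610863.9 + 3625672.91 = 134.7 m.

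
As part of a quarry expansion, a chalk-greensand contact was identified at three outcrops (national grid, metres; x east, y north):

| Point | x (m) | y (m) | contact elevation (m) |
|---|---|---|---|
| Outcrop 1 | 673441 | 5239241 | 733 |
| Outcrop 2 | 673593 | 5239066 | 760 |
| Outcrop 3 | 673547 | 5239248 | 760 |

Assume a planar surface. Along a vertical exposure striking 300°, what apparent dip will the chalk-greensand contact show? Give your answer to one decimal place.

Two edge vectors: Outcrop 1→Outcrop 2 = (152, -175, 27), Outcrop 1→Outcrop 3 = (106, 7, 27).
Normal n = (Outcrop 1→Outcrop 2) × (Outcrop 1→Outcrop 3) = (-4914, -1242, 19614).
So ∂z/∂x = −n_x/n_z = 0.25054 and ∂z/∂y = −n_y/n_z = 0.06332.
Unit vector along 300° is (sin 300°, cos 300°) = (-0.8660, 0.5000).
Slope in that direction = a·(-0.8660) + b·(0.5000) = −0.18531.
Apparent dip = arctan|0.18531| = 10.5° (true dip is 14.5°, so apparent ≤ true as expected).

10.5°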